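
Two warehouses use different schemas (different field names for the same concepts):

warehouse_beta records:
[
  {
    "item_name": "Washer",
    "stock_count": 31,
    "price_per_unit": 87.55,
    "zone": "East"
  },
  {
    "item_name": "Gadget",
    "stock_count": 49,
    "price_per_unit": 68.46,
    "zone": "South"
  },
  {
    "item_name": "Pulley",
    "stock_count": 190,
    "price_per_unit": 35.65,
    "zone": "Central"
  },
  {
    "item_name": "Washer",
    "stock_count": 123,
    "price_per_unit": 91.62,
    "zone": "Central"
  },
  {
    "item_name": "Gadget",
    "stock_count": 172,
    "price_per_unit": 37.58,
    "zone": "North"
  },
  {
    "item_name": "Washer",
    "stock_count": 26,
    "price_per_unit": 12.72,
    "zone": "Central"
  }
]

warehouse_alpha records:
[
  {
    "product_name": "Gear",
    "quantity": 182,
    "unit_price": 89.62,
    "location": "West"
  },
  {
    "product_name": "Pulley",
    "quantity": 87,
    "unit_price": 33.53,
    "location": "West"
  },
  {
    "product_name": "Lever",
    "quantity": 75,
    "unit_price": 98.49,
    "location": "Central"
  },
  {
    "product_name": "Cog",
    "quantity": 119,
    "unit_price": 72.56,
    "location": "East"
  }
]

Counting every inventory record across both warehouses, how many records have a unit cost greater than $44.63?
6

Schema mapping: "price_per_unit" (warehouse_beta) = "unit_price" (warehouse_alpha) = unit cost

Records > $44.63 in warehouse_beta: 3
Records > $44.63 in warehouse_alpha: 3

Total count: 3 + 3 = 6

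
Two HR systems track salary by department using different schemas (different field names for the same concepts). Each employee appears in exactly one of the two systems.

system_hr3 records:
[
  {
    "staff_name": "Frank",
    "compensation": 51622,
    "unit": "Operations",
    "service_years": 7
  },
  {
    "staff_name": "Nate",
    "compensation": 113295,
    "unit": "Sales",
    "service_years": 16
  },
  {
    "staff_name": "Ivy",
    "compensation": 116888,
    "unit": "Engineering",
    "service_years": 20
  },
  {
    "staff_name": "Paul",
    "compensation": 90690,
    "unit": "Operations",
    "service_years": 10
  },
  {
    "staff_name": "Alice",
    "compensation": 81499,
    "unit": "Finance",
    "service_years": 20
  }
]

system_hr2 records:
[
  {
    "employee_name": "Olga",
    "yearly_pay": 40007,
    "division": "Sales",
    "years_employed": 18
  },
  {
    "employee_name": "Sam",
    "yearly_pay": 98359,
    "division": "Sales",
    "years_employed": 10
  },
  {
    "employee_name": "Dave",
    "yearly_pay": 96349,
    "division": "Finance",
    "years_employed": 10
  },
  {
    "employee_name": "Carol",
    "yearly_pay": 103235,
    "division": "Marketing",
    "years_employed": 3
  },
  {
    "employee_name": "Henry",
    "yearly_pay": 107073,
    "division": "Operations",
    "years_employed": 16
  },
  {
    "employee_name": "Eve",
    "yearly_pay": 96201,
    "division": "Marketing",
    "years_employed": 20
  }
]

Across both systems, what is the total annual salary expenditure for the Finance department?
177848

Schema mappings:
- "unit" (system_hr3) = "division" (system_hr2) = department
- "compensation" (system_hr3) = "yearly_pay" (system_hr2) = salary

Finance salaries from system_hr3: 81499
Finance salaries from system_hr2: 96349

Total: 81499 + 96349 = 177848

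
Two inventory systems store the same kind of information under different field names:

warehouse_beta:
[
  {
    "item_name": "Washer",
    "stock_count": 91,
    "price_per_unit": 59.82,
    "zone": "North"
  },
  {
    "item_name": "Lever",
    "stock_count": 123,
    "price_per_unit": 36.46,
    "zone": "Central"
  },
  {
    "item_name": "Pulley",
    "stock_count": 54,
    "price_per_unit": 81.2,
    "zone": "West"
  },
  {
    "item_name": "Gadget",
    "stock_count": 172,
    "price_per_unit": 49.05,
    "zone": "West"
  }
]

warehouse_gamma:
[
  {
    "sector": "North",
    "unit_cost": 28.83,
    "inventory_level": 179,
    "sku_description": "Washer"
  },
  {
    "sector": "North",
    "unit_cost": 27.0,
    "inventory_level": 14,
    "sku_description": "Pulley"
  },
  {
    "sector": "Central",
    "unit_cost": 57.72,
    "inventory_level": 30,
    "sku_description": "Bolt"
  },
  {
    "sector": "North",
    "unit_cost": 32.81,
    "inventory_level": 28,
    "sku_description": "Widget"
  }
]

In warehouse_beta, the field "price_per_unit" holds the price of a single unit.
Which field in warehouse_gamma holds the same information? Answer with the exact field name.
unit_cost

In warehouse_beta, "price_per_unit" holds the price of a single unit.
The fields in warehouse_gamma are: "sector", "unit_cost", "inventory_level", "sku_description".
"unit_cost" is the match: the name refers to the same concept and its values are decimal currency amounts (e.g. 28.83, 27.0).
The other fields ("sector", "inventory_level", "sku_description") hold different kinds of data.

So "price_per_unit" in warehouse_beta corresponds to "unit_cost" in warehouse_gamma.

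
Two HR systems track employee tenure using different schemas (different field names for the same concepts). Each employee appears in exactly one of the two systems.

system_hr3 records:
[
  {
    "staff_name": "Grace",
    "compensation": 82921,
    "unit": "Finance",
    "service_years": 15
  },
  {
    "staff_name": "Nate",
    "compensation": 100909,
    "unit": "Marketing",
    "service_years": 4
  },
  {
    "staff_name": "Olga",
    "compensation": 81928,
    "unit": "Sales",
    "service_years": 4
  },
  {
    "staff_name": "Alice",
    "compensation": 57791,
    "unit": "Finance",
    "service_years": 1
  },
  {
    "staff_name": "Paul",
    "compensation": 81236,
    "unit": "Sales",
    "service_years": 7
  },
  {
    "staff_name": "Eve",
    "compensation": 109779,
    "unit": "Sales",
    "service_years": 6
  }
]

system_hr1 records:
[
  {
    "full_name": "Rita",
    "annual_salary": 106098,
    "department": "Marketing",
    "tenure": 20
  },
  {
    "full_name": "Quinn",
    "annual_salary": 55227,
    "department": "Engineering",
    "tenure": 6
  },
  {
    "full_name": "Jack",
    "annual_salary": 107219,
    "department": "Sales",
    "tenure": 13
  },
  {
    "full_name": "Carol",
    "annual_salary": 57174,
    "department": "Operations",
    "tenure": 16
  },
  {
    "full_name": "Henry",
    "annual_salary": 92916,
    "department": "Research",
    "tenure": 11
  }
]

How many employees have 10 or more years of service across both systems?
5

Reconcile schemas: "service_years" (system_hr3) = "tenure" (system_hr1) = years of service

From system_hr3: 1 employees with >= 10 years
From system_hr1: 4 employees with >= 10 years

Total: 1 + 4 = 5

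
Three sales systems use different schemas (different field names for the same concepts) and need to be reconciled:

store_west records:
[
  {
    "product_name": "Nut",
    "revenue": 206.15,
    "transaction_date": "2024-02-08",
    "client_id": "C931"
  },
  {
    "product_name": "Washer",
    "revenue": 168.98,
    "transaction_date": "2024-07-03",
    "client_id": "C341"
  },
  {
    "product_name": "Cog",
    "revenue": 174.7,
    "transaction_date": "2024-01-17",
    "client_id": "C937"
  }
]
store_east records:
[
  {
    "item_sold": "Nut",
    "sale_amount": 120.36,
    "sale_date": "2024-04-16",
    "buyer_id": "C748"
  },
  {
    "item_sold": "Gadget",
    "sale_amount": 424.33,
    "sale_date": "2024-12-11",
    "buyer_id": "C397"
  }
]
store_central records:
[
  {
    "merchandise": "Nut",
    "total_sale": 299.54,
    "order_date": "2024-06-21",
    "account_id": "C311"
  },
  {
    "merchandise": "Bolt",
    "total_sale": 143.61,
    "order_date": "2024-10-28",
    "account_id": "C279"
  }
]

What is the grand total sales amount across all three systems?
1537.67

Schema reconciliation - all amount fields map to sale amount:

store_west (revenue): 549.83
store_east (sale_amount): 544.69
store_central (total_sale): 443.15

Grand total: 1537.67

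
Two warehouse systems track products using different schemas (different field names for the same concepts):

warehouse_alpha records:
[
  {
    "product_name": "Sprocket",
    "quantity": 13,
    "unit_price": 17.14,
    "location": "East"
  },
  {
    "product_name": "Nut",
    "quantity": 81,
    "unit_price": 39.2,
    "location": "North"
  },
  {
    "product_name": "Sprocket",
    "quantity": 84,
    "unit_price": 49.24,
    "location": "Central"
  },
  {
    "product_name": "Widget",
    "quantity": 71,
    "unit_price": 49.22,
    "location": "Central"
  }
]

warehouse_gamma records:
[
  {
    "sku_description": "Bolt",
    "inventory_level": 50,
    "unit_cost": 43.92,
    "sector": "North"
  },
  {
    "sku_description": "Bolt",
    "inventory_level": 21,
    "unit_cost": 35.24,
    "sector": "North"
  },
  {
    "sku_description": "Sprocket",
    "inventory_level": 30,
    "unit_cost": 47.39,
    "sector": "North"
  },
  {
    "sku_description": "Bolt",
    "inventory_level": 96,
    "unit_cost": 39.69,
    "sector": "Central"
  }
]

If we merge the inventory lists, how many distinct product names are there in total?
4

Schema mapping: "product_name" (warehouse_alpha) = "sku_description" (warehouse_gamma) = product name

Products in warehouse_alpha: ['Nut', 'Sprocket', 'Widget']
Products in warehouse_gamma: ['Bolt', 'Sprocket']

Union (unique products): ['Bolt', 'Nut', 'Sprocket', 'Widget']
Count: 4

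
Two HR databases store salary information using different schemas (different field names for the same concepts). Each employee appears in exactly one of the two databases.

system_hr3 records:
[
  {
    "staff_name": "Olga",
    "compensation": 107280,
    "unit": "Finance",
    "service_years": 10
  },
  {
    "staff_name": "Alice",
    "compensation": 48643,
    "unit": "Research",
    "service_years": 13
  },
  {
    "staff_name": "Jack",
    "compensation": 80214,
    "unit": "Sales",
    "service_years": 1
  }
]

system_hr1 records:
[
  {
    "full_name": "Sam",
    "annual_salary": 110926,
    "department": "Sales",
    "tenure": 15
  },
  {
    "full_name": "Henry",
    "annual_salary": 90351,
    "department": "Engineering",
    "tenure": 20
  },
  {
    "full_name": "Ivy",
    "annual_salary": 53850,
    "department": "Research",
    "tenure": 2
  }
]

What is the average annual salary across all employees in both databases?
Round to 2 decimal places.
81877.33

Schema mapping: "compensation" (system_hr3) = "annual_salary" (system_hr1) = annual salary

All salaries: [107280, 48643, 80214, 110926, 90351, 53850]
Sum: 491264
Count: 6
Average: 491264 / 6 = 81877.33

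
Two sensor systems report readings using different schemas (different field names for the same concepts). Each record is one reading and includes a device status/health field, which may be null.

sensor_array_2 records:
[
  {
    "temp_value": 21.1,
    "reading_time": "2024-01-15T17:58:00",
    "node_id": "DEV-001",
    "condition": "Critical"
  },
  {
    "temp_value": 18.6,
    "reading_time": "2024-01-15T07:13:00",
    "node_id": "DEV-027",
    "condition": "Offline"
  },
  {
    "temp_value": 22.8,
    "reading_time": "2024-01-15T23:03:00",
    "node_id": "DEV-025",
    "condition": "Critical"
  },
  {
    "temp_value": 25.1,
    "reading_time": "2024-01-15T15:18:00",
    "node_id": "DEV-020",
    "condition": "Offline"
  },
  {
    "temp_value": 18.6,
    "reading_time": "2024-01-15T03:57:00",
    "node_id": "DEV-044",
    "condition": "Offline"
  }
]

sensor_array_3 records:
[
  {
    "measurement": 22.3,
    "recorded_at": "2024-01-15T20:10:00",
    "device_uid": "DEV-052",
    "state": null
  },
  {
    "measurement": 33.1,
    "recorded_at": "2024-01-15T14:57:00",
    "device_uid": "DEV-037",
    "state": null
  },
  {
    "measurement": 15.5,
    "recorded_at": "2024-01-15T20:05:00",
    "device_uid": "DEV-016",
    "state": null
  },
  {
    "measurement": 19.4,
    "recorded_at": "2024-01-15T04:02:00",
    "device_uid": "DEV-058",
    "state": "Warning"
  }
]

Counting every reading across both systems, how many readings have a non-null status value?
6

Schema mapping: "condition" (sensor_array_2) = "state" (sensor_array_3) = status

Non-null in sensor_array_2: 5
Non-null in sensor_array_3: 1

Total non-null: 5 + 1 = 6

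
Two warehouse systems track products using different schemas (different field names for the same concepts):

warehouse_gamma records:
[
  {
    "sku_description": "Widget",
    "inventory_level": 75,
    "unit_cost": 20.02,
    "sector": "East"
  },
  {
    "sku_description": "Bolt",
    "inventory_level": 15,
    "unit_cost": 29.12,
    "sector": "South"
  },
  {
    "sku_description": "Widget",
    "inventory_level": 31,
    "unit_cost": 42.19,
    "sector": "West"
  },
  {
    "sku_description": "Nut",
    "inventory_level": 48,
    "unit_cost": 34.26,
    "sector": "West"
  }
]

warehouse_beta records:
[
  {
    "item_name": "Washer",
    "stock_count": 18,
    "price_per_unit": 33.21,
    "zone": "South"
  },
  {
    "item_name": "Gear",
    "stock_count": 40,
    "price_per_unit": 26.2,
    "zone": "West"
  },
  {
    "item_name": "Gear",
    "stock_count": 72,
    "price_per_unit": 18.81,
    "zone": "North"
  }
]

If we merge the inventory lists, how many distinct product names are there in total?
5

Schema mapping: "sku_description" (warehouse_gamma) = "item_name" (warehouse_beta) = product name

Products in warehouse_gamma: ['Bolt', 'Nut', 'Widget']
Products in warehouse_beta: ['Gear', 'Washer']

Union (unique products): ['Bolt', 'Gear', 'Nut', 'Washer', 'Widget']
Count: 5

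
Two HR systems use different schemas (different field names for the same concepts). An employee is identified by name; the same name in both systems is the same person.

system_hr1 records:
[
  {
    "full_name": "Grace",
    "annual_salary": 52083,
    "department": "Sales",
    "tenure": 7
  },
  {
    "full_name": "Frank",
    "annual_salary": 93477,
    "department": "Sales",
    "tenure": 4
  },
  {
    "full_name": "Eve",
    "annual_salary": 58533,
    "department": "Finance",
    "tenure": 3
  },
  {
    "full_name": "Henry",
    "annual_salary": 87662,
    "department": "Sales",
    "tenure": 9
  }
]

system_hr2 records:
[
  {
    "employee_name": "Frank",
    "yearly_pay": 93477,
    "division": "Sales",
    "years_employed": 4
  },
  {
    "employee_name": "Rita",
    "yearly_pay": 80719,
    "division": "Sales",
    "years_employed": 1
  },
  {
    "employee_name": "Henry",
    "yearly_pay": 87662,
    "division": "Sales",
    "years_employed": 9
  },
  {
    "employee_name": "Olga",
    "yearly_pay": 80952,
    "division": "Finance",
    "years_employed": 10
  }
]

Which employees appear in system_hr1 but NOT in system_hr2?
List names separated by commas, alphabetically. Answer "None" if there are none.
Eve, Grace

Schema mapping: "full_name" (system_hr1) = "employee_name" (system_hr2) = employee name

Names in system_hr1: ['Eve', 'Frank', 'Grace', 'Henry']
Names in system_hr2: ['Frank', 'Henry', 'Olga', 'Rita']

In system_hr1 but not system_hr2: ['Eve', 'Grace']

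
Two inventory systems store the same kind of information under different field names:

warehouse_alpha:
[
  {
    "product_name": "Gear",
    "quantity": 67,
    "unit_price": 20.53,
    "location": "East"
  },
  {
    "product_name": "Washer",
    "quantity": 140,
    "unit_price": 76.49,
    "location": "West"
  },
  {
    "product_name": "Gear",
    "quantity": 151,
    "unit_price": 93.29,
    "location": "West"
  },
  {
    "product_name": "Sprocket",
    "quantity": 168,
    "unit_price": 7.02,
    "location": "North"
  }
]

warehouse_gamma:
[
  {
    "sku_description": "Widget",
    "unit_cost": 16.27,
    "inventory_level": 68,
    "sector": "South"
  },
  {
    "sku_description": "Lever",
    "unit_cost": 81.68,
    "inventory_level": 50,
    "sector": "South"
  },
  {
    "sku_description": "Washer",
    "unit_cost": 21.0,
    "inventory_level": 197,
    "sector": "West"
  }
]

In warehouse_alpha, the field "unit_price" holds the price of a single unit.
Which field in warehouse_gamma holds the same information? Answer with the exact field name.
unit_cost

In warehouse_alpha, "unit_price" holds the price of a single unit.
The fields in warehouse_gamma are: "sku_description", "unit_cost", "inventory_level", "sector".
"unit_cost" is the match: the name refers to the same concept and its values are decimal currency amounts (e.g. 16.27, 81.68).
The other fields ("sku_description", "inventory_level", "sector") hold different kinds of data.

So "unit_price" in warehouse_alpha corresponds to "unit_cost" in warehouse_gamma.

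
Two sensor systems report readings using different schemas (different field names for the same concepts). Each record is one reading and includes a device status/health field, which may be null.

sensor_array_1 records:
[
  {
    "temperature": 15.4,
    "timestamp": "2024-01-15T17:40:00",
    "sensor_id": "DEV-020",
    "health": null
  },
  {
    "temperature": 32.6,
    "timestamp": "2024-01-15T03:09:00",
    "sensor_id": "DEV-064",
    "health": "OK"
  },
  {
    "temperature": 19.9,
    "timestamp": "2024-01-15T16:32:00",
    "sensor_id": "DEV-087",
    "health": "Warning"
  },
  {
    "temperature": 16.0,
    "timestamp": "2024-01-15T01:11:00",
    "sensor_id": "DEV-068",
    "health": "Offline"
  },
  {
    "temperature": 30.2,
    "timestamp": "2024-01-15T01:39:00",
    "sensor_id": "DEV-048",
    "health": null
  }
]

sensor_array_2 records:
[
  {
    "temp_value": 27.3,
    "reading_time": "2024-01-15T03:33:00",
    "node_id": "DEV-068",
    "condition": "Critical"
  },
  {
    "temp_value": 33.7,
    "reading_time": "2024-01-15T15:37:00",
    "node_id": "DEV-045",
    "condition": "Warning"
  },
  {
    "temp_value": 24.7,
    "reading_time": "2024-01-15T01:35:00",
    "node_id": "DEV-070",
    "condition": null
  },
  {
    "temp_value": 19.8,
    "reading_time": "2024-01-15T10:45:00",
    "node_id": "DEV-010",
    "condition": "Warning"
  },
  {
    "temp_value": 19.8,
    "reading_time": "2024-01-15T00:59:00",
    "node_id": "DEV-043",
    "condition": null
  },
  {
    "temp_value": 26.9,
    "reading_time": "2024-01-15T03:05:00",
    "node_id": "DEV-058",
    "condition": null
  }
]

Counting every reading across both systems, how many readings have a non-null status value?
6

Schema mapping: "health" (sensor_array_1) = "condition" (sensor_array_2) = status

Non-null in sensor_array_1: 3
Non-null in sensor_array_2: 3

Total non-null: 3 + 3 = 6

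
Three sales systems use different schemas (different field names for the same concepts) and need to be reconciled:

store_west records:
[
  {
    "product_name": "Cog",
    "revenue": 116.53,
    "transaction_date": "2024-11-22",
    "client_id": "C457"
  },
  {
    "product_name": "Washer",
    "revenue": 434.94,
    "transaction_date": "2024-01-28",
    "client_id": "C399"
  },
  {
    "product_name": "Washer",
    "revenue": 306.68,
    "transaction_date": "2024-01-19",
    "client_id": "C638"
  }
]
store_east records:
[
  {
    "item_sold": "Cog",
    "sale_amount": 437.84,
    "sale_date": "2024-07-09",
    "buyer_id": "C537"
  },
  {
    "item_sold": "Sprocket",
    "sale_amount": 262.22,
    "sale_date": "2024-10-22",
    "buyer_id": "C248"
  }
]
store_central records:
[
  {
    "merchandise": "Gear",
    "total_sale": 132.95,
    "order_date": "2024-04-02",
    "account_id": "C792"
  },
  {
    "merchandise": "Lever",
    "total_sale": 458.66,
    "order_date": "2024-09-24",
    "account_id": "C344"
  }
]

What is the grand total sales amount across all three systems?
2149.82

Schema reconciliation - all amount fields map to sale amount:

store_west (revenue): 858.15
store_east (sale_amount): 700.06
store_central (total_sale): 591.61

Grand total: 2149.82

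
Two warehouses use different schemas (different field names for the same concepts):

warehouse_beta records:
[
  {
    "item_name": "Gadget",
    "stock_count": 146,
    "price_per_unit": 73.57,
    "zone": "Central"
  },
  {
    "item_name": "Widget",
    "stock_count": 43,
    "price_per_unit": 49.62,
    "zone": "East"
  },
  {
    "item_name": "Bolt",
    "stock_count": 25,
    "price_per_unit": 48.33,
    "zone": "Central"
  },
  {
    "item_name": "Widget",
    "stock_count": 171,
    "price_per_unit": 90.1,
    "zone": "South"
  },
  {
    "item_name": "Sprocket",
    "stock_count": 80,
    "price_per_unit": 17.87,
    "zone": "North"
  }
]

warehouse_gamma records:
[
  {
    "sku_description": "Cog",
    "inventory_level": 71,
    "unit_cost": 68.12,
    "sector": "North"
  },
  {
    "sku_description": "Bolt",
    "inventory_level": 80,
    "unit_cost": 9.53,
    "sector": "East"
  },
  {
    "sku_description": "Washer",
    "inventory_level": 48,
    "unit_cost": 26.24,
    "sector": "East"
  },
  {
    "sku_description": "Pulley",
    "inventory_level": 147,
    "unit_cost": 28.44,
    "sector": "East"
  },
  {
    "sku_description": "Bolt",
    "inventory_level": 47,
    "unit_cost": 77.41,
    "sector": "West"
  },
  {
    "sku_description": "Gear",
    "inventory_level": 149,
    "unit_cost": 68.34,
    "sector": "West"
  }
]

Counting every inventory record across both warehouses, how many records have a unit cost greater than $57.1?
5

Schema mapping: "price_per_unit" (warehouse_beta) = "unit_cost" (warehouse_gamma) = unit cost

Records > $57.1 in warehouse_beta: 2
Records > $57.1 in warehouse_gamma: 3

Total count: 2 + 3 = 5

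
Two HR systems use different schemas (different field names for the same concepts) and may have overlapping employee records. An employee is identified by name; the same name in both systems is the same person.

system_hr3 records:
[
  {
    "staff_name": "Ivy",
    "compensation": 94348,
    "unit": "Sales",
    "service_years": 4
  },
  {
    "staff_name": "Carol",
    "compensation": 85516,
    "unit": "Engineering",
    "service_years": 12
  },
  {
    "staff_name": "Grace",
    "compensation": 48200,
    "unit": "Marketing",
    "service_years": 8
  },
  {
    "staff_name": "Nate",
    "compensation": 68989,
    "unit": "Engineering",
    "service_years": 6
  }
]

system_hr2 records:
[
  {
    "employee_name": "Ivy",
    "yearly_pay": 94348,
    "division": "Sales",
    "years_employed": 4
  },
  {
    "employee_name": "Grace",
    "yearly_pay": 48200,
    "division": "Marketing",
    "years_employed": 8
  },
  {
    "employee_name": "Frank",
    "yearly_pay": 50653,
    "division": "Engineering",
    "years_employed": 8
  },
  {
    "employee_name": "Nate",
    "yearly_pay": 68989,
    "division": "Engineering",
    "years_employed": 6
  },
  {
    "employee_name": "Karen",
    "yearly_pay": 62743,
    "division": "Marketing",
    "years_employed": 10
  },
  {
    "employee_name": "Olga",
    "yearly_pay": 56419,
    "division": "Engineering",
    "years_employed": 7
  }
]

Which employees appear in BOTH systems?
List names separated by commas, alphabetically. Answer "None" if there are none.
Grace, Ivy, Nate

Schema mapping: "staff_name" (system_hr3) = "employee_name" (system_hr2) = employee name

Names in system_hr3: ['Carol', 'Grace', 'Ivy', 'Nate']
Names in system_hr2: ['Frank', 'Grace', 'Ivy', 'Karen', 'Nate', 'Olga']

Intersection: ['Grace', 'Ivy', 'Nate']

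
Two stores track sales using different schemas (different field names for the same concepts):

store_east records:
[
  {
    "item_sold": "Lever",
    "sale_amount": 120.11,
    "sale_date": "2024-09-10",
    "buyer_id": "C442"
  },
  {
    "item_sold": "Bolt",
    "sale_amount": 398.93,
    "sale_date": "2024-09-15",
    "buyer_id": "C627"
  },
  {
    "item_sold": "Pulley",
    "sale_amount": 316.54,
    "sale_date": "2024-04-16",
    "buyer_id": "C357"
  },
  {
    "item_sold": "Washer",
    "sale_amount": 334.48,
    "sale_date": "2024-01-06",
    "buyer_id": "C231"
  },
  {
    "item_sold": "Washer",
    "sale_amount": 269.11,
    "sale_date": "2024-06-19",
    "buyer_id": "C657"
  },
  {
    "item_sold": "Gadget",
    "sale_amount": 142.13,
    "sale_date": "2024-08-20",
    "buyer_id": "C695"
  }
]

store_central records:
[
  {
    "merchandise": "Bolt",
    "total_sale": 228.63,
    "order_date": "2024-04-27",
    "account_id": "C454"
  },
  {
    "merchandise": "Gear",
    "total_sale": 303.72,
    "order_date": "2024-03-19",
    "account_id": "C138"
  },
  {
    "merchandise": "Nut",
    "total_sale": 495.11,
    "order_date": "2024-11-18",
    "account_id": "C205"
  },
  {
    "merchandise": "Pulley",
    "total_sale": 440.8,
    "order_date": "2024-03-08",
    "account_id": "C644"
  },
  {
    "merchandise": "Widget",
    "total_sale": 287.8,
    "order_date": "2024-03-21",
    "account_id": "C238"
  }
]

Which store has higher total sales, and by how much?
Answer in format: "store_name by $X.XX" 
store_central by $174.76

Schema mapping: "sale_amount" (store_east) = "total_sale" (store_central) = sale amount

Total for store_east: 1581.30
Total for store_central: 1756.06

Difference: |1581.30 - 1756.06| = 174.76
store_central has higher sales by $174.76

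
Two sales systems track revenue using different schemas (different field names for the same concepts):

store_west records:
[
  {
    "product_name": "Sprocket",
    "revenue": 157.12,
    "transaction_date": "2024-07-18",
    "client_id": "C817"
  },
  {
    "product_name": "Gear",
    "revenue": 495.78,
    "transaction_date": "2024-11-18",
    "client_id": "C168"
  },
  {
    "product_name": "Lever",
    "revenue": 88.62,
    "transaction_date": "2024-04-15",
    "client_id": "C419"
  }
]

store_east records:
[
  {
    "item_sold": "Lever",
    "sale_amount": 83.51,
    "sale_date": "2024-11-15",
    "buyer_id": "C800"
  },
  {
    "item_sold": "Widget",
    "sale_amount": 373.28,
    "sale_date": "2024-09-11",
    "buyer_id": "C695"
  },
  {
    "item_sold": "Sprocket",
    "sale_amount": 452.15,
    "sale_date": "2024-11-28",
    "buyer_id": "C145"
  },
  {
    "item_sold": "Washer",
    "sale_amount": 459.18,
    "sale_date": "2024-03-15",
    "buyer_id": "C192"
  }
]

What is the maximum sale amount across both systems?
495.78

Reconcile: "revenue" (store_west) = "sale_amount" (store_east) = sale amount

Maximum in store_west: 495.78
Maximum in store_east: 459.18

Overall maximum: max(495.78, 459.18) = 495.78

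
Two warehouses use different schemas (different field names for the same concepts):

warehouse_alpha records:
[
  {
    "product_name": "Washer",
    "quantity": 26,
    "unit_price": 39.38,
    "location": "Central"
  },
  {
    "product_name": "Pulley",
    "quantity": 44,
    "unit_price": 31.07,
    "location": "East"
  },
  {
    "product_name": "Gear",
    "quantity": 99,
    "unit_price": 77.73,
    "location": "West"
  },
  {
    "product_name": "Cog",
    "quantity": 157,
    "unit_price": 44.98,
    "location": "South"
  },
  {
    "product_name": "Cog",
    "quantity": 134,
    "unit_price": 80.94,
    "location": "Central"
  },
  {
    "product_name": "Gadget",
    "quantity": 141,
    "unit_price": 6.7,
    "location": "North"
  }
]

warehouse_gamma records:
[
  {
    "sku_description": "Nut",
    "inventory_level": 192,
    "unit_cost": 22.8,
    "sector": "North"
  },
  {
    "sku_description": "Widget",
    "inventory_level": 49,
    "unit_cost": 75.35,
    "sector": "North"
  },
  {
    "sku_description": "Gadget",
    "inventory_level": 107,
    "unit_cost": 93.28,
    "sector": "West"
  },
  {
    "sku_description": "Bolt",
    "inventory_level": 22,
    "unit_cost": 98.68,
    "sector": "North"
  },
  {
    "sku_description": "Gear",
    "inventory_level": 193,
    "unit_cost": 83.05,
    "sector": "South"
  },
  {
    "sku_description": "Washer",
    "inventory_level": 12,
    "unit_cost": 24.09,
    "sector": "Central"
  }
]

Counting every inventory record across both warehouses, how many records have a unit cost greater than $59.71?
6

Schema mapping: "unit_price" (warehouse_alpha) = "unit_cost" (warehouse_gamma) = unit cost

Records > $59.71 in warehouse_alpha: 2
Records > $59.71 in warehouse_gamma: 4

Total count: 2 + 4 = 6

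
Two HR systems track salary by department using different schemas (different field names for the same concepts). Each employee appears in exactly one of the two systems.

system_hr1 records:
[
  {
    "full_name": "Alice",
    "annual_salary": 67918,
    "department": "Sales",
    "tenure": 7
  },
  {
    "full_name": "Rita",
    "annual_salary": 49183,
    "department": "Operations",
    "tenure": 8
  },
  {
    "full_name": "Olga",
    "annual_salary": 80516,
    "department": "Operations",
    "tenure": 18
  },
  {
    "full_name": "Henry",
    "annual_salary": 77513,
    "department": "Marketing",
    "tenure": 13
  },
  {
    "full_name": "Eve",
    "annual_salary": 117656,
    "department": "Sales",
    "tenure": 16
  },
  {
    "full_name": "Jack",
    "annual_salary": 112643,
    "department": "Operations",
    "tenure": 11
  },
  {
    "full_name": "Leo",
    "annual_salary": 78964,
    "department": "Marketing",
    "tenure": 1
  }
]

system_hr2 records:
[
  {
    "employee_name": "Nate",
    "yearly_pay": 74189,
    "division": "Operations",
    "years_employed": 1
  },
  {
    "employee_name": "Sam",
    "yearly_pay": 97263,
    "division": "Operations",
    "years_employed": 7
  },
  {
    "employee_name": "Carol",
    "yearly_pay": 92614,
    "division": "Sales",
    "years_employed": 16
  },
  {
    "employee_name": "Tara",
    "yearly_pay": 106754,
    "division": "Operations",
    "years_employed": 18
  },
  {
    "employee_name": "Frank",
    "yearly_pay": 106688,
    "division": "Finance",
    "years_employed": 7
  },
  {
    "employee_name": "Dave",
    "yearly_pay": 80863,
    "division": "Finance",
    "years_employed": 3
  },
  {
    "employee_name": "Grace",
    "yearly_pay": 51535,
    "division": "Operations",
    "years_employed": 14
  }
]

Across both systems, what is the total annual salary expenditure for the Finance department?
187551

Schema mappings:
- "department" (system_hr1) = "division" (system_hr2) = department
- "annual_salary" (system_hr1) = "yearly_pay" (system_hr2) = salary

Finance salaries from system_hr1: 0
Finance salaries from system_hr2: 187551

Total: 0 + 187551 = 187551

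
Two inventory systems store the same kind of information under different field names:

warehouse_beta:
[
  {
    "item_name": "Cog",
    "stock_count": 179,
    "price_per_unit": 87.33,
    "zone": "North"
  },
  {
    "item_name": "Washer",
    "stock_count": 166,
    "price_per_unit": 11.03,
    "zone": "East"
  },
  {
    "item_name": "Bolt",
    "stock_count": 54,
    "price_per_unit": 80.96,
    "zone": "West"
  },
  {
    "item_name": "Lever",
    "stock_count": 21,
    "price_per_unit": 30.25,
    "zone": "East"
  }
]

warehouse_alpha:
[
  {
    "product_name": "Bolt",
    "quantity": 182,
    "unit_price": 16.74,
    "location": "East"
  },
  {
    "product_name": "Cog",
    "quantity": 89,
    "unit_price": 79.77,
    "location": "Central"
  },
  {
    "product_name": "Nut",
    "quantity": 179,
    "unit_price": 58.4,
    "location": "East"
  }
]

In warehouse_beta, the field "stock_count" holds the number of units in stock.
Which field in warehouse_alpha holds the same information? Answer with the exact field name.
quantity

In warehouse_beta, "stock_count" holds the number of units in stock.
The fields in warehouse_alpha are: "product_name", "quantity", "unit_price", "location".
"quantity" is the match: the name refers to the same concept and its values are whole-number counts (e.g. 182, 89).
The other fields ("product_name", "unit_price", "location") hold different kinds of data.

So "stock_count" in warehouse_beta corresponds to "quantity" in warehouse_alpha.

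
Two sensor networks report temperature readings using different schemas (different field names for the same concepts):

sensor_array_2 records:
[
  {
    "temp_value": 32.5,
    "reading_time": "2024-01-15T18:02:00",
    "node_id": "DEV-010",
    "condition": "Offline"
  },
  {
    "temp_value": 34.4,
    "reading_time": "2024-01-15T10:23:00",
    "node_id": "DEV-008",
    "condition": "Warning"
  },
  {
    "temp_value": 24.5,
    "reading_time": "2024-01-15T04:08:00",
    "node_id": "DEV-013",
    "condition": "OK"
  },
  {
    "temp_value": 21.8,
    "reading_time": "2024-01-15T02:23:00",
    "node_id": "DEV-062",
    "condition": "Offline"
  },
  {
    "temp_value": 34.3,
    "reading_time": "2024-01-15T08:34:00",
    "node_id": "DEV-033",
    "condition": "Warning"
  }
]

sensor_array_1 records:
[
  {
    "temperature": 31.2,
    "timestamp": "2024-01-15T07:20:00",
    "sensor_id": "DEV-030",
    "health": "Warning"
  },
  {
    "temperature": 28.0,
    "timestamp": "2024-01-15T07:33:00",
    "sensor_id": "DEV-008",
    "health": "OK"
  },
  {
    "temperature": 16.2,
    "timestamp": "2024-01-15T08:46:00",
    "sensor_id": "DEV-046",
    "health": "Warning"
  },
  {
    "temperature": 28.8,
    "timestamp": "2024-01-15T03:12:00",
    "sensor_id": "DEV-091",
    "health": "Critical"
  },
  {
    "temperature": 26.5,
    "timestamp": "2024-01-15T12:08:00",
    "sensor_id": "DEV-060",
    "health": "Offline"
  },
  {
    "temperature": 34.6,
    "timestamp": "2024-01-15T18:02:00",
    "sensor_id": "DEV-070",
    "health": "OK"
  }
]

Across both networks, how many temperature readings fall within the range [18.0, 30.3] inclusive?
5

Schema mapping: "temp_value" (sensor_array_2) = "temperature" (sensor_array_1) = temperature

Readings in [18.0, 30.3] from sensor_array_2: 2
Readings in [18.0, 30.3] from sensor_array_1: 3

Total count: 2 + 3 = 5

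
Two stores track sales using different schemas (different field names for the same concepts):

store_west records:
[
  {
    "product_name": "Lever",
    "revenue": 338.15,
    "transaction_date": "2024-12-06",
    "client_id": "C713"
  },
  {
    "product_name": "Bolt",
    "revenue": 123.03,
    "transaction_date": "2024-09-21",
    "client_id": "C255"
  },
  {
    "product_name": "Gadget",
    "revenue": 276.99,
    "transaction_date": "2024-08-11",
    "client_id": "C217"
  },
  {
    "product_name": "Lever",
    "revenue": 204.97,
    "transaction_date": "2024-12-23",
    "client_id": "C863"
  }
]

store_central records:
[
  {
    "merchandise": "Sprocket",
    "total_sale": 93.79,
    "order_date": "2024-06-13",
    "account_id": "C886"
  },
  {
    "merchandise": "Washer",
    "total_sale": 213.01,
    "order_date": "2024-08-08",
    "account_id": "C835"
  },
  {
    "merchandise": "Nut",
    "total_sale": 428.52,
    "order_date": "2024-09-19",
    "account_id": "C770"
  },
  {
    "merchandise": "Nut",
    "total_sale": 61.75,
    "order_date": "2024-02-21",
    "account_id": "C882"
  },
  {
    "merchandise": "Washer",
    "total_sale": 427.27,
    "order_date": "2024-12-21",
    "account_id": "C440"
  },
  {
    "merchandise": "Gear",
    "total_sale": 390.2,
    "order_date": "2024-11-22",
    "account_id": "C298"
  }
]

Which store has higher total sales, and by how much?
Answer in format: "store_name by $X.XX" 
store_central by $671.40

Schema mapping: "revenue" (store_west) = "total_sale" (store_central) = sale amount

Total for store_west: 943.14
Total for store_central: 1614.54

Difference: |943.14 - 1614.54| = 671.40
store_central has higher sales by $671.40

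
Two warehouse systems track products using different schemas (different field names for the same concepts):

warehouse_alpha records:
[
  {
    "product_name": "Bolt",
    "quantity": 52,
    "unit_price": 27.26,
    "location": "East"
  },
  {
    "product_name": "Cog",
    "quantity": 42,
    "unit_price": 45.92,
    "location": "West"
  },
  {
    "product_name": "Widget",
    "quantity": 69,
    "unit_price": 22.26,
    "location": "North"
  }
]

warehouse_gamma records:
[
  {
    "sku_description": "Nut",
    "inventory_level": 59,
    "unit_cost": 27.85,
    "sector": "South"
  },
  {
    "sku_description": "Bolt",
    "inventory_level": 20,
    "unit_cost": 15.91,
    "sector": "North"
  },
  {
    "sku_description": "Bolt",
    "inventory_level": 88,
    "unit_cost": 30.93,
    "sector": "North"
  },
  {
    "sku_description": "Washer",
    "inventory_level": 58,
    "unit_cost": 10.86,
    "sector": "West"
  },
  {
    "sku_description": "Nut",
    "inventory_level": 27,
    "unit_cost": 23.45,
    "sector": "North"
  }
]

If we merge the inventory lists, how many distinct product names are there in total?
5

Schema mapping: "product_name" (warehouse_alpha) = "sku_description" (warehouse_gamma) = product name

Products in warehouse_alpha: ['Bolt', 'Cog', 'Widget']
Products in warehouse_gamma: ['Bolt', 'Nut', 'Washer']

Union (unique products): ['Bolt', 'Cog', 'Nut', 'Washer', 'Widget']
Count: 5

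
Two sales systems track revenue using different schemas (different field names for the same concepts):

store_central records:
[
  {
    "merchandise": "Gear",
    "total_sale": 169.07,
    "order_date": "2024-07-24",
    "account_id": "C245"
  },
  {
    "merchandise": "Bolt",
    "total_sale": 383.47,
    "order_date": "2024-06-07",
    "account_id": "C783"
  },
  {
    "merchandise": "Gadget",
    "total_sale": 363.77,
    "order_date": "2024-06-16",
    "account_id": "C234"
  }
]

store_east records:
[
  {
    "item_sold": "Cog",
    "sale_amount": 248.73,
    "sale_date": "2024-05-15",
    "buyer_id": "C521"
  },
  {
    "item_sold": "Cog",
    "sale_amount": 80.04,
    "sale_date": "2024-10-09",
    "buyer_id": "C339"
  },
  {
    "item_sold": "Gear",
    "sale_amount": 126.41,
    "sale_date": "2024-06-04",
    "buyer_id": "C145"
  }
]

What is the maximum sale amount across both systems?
383.47

Reconcile: "total_sale" (store_central) = "sale_amount" (store_east) = sale amount

Maximum in store_central: 383.47
Maximum in store_east: 248.73

Overall maximum: max(383.47, 248.73) = 383.47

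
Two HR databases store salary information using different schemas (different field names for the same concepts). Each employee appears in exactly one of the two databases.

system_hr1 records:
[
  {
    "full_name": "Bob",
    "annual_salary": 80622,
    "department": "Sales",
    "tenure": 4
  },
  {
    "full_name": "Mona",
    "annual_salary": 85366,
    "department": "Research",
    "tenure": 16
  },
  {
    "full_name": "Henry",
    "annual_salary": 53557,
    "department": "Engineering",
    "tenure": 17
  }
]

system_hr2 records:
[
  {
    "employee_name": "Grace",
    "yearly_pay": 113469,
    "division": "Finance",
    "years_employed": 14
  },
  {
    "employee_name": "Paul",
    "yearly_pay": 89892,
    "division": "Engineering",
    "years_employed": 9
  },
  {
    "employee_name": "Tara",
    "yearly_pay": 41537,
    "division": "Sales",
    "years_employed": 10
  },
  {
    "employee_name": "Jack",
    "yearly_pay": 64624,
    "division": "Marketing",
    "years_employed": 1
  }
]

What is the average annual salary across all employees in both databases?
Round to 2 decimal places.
75581.00

Schema mapping: "annual_salary" (system_hr1) = "yearly_pay" (system_hr2) = annual salary

All salaries: [80622, 85366, 53557, 113469, 89892, 41537, 64624]
Sum: 529067
Count: 7
Average: 529067 / 7 = 75581.00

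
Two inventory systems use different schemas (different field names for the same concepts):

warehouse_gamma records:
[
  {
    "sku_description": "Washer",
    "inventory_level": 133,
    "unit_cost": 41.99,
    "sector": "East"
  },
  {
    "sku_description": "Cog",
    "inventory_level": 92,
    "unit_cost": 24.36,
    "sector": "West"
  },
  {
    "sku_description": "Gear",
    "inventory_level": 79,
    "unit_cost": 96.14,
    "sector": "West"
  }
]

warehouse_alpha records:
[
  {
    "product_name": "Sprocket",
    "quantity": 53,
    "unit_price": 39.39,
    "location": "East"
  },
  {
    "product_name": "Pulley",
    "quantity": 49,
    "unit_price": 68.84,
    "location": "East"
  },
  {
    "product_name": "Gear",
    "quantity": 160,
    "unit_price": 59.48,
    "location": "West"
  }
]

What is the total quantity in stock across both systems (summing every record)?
566

To reconcile these schemas, identify the field holding the quantity in stock in each system:
1. In warehouse_gamma it is "inventory_level"
2. In warehouse_alpha it is "quantity"

From warehouse_gamma: 133 + 92 + 79 = 304
From warehouse_alpha: 53 + 49 + 160 = 262

Total: 304 + 262 = 566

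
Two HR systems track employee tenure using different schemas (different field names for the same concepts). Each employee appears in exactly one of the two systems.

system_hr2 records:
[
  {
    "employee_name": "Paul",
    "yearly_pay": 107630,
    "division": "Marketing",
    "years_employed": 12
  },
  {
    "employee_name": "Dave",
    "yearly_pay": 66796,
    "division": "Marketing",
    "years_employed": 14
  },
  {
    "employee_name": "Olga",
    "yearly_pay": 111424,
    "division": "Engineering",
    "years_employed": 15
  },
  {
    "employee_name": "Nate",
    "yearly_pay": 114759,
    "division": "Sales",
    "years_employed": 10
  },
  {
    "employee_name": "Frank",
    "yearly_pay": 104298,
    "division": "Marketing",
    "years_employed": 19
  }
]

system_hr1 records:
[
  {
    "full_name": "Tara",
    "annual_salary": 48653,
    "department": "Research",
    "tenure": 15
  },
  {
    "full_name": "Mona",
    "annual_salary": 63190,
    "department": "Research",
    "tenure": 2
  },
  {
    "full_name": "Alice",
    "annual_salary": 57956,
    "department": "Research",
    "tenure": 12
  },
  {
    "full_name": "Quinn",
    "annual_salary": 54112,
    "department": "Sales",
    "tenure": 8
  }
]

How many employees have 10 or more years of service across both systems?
7

Reconcile schemas: "years_employed" (system_hr2) = "tenure" (system_hr1) = years of service

From system_hr2: 5 employees with >= 10 years
From system_hr1: 2 employees with >= 10 years

Total: 5 + 2 = 7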